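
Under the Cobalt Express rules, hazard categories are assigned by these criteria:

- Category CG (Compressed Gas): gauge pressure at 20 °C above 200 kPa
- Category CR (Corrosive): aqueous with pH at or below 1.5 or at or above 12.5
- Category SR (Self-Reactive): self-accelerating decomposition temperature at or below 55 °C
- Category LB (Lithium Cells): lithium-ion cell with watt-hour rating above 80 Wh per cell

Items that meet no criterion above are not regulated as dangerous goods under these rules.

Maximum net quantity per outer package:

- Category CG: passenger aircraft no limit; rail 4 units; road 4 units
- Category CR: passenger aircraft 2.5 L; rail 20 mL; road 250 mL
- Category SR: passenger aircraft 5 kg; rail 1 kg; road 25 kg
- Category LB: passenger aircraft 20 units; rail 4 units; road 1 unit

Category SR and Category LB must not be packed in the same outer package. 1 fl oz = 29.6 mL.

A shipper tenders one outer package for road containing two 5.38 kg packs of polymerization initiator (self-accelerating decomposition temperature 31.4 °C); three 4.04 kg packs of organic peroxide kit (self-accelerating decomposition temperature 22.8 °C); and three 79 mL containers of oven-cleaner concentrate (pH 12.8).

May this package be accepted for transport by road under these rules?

The polymerization initiator has self-accelerating decomposition temperature 31.4 °C, which is ≤ 55 °C, so it is Category SR (Self-Reactive).
Self-accelerating decomposition temperature 22.8 °C meets the Category SR criterion (Self-Reactive), so the organic peroxide kit is Category SR.
pH 12.8 meets the Category CR criterion (Corrosive), so the oven-cleaner concentrate is Category CR.
Total Category SR: (two 5.38 kg packs = 10.76 kg) + (three 4.04 kg packs = 12.12 kg) = 22.88 kg.
22.88 kg is within the road limit of 25 kg for Category SR.
Category CR quantity: three 79 mL containers = 237 mL.
237 mL is within the road limit of 250 mL for Category CR.
The segregation rule (Category SR with Category LB) does not apply to Category SR with Category CR.
Every hazard category is within its road limit and no segregation rule is violated.

Yes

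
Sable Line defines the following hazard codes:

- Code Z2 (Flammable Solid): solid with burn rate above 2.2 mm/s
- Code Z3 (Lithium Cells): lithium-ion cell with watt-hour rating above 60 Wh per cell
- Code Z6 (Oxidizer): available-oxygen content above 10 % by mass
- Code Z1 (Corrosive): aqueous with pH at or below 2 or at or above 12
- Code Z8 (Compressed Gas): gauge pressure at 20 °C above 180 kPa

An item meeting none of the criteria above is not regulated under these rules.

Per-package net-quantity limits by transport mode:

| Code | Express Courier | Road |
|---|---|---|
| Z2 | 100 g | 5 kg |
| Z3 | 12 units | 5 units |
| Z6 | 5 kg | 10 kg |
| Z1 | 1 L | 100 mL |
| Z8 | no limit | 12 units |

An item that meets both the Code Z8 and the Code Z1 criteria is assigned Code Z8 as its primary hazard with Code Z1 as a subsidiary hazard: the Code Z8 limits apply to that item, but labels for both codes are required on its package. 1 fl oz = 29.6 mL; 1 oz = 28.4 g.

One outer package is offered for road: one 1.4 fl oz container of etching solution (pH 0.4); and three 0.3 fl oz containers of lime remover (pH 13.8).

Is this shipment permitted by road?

Yes

The etching solution has pH 0.4, which is ≤ 2, so it is Code Z1 (Corrosive).
Lime remover: pH 13.8 ≥ 12 → Code Z1 (Corrosive).
Code Z1 net quantity: (one 1.4 fl oz container = 41.44 mL) + (three 0.3 fl oz containers = 26.64 mL) = 68.08 mL.
68.08 mL is within the road limit of 100 mL for Code Z1.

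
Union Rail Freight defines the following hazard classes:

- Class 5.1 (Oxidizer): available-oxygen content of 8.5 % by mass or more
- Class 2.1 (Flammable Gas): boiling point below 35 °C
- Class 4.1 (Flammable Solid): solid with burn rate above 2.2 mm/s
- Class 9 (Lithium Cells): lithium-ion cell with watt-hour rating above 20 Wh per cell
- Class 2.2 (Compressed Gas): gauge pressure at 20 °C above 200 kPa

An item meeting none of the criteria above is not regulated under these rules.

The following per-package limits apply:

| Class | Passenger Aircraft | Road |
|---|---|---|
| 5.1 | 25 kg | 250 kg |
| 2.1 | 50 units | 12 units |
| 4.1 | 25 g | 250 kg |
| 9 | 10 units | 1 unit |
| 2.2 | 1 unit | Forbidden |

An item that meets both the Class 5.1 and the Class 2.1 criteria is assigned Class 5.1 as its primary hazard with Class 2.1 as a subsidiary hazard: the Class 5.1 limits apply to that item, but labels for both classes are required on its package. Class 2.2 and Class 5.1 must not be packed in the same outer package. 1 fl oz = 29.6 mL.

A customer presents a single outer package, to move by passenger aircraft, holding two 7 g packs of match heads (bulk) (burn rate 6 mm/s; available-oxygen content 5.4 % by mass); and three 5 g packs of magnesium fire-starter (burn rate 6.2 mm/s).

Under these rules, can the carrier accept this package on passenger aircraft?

The match heads (bulk) have burn rate 6 mm/s, which is > 2.2 mm/s, so they are Class 4.1 (Flammable Solid).
With burn rate 6.2 mm/s (> 2.2 mm/s), the magnesium fire-starter falls in Class 4.1.
Class 4.1 net quantity: (two 7 g packs = 14 g) + (three 5 g packs = 15 g) = 29 g.
29 g > 25 g (passenger aircraft limit, Class 4.1) — over the limit.

No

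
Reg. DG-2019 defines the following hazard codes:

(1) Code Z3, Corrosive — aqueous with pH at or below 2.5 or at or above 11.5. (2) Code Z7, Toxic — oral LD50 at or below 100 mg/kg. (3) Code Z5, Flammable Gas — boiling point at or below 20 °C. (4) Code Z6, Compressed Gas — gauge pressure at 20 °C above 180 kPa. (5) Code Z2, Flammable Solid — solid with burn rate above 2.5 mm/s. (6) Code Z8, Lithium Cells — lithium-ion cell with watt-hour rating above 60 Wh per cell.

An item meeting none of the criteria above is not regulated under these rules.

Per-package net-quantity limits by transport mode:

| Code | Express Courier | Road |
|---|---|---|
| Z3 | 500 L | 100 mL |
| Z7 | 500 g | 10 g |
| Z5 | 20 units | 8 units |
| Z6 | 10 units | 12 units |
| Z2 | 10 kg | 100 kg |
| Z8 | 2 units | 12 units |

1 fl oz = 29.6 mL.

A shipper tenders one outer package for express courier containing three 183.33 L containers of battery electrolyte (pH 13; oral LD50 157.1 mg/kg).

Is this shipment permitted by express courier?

Battery electrolyte: pH 13 ≥ 11.5 → Code Z3 (Corrosive).
Code Z3 quantity: three 183.33 L containers = 549.99 L.
549.99 L > 500 L (express courier limit, Code Z3) — over the limit.

No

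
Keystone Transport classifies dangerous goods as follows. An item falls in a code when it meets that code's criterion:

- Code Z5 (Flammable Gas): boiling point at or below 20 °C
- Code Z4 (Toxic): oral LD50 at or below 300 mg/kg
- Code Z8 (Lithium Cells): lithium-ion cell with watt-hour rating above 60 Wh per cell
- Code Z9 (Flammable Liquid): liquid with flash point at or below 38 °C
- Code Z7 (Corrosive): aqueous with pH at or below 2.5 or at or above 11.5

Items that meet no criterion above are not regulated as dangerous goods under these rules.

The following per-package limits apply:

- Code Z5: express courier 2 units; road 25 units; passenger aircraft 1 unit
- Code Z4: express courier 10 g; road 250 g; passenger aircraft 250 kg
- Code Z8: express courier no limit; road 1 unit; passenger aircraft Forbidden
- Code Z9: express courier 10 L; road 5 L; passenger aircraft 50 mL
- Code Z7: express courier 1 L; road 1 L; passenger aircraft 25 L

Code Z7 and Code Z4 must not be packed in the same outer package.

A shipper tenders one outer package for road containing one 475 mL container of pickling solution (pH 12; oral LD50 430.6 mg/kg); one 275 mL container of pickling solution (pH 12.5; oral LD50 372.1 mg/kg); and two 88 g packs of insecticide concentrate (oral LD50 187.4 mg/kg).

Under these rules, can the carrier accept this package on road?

pH 12 meets the Code Z7 criterion (Corrosive), so the pickling solution is Code Z7.
With pH 12.5 (≥ 11.5), the pickling solution falls in Code Z7.
With oral LD50 187.4 mg/kg (≤ 300 mg/kg), the insecticide concentrate falls in Code Z4.
Total Code Z7: 475 mL + 275 mL = 750 mL.
That is within the Code Z7 road limit of 1 L.
Code Z4 quantity: two 88 g packs = 176 g.
176 g ≤ 250 g (road limit, Code Z4) — within limit.
Code Z7 and Code Z4 may not share an outer package.

No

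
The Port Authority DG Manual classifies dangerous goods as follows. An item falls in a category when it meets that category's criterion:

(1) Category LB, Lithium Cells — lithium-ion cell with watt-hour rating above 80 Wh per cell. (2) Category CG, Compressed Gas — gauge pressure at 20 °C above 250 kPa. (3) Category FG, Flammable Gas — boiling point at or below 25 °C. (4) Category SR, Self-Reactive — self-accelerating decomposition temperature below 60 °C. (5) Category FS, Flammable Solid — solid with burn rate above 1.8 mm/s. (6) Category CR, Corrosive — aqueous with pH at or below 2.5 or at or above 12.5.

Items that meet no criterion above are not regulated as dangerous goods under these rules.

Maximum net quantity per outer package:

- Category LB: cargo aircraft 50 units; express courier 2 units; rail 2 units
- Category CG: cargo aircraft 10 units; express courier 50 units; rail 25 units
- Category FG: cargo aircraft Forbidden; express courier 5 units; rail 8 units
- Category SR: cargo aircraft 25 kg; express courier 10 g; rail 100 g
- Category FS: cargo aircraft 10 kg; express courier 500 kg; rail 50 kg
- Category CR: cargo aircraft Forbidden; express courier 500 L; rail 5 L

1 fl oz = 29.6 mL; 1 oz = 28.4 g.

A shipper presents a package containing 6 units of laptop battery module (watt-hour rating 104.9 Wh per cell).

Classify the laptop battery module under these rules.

Laptop battery module: watt-hour rating 104.9 Wh per cell > 80 Wh per cell → Category LB (Lithium Cells).

Category LB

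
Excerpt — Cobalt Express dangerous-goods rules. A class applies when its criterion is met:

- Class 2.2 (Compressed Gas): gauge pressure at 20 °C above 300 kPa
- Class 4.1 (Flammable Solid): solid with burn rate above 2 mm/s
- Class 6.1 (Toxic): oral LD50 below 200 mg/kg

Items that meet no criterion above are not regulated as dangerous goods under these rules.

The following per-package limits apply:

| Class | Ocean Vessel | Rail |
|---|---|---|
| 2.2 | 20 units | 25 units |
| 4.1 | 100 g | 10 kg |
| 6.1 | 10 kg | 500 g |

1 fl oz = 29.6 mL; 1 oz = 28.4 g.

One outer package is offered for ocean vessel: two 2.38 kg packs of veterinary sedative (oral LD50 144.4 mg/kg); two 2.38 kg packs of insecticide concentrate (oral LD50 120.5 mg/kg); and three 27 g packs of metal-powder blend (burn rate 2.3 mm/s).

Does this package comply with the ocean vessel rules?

Veterinary sedative: oral LD50 144.4 mg/kg < 200 mg/kg → Class 6.1 (Toxic).
With oral LD50 120.5 mg/kg (< 200 mg/kg), the insecticide concentrate falls in Class 6.1.
The metal-powder blend has burn rate 2.3 mm/s, which is > 2 mm/s, so it is Class 4.1 (Flammable Solid).
Class 6.1 net quantity: (two 2.38 kg packs = 4.76 kg) + (two 2.38 kg packs = 4.76 kg) = 9.52 kg.
9.52 kg ≤ 10 kg (ocean vessel limit, Class 6.1) — within limit.
Class 4.1 quantity: three 27 g packs = 81 g.
That is within the Class 4.1 ocean vessel limit of 100 g.
Every hazard class is within its ocean vessel limit and no segregation rule is violated.

Yes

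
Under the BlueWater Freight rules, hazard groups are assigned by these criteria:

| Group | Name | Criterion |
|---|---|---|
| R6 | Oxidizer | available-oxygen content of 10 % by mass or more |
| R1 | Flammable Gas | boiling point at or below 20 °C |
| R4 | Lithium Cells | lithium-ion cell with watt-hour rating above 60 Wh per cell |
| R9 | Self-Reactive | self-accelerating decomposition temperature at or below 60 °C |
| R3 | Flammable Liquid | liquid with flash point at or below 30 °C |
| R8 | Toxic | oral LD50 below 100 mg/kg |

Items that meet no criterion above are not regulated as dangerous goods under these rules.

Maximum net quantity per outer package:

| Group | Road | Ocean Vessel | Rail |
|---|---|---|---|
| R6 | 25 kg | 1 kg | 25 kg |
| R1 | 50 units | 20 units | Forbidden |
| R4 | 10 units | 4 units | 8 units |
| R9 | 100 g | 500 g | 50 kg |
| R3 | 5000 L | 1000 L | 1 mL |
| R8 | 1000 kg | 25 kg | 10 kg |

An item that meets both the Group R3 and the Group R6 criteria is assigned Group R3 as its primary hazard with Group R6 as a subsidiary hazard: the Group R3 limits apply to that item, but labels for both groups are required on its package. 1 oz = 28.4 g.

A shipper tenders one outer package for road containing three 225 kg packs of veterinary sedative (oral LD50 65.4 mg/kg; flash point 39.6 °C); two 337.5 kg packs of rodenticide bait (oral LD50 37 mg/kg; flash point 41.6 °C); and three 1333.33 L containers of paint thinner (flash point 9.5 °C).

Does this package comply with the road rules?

With oral LD50 65.4 mg/kg (< 100 mg/kg), the veterinary sedative falls in Group R8.
Oral LD50 37 mg/kg meets the Group R8 criterion (Toxic), so the rodenticide bait is Group R8.
Flash point 9.5 °C meets the Group R3 criterion (Flammable Liquid), so the paint thinner is Group R3.
Total Group R8: (three 225 kg packs = 675 kg) + (two 337.5 kg packs = 675 kg) = 1350 kg.
That exceeds the Group R8 road limit of 1000 kg.
Group R3 quantity: three 1333.33 L containers = 3999.99 L.
3999.99 L is within the road limit of 5000 L for Group R3.

No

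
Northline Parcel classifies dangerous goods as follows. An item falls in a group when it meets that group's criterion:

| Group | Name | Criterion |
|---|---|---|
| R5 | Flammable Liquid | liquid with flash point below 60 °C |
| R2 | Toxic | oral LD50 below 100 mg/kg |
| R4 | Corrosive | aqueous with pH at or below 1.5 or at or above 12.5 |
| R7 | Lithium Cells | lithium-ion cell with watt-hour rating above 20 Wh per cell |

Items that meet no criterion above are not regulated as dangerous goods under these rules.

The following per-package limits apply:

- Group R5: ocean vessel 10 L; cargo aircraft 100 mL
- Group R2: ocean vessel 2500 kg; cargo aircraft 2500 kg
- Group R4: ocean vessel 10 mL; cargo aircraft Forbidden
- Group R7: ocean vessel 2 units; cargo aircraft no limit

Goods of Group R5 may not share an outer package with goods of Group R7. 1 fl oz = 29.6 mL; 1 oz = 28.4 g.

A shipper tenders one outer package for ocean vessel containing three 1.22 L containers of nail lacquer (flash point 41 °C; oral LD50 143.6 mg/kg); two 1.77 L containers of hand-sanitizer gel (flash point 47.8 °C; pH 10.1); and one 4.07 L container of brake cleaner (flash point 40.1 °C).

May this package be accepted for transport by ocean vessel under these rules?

With flash point 41 °C (< 60 °C), the nail lacquer falls in Group R5.
Hand-sanitizer gel: flash point 47.8 °C < 60 °C → Group R5 (Flammable Liquid).
Flash point 40.1 °C meets the Group R5 criterion (Flammable Liquid), so the brake cleaner is Group R5.
Group R5 net quantity: (three 1.22 L containers = 3.66 L) + (two 1.77 L containers = 3.54 L) + 4.07 L = 11.27 L.
11.27 L exceeds the ocean vessel limit of 10 L for Group R5.

No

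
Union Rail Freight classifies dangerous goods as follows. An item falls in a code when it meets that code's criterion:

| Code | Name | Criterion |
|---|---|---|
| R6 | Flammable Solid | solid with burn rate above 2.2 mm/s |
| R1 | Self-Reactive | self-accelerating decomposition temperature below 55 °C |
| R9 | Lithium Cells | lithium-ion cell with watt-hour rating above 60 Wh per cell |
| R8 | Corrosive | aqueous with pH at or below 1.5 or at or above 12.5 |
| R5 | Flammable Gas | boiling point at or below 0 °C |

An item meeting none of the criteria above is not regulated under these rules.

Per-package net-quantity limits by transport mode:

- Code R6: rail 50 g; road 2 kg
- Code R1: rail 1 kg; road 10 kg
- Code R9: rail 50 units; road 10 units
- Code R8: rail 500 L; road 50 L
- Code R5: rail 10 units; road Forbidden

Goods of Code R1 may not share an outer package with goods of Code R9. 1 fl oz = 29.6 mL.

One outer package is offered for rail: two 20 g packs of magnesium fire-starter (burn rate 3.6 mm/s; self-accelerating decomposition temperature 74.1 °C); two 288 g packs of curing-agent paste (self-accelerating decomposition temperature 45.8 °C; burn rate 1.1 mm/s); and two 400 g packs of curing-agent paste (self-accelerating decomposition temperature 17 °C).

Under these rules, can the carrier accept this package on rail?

Magnesium fire-starter: burn rate 3.6 mm/s > 2.2 mm/s → Code R6 (Flammable Solid).
Self-accelerating decomposition temperature 45.8 °C meets the Code R1 criterion (Self-Reactive), so the curing-agent paste is Code R1.
Curing-agent paste: self-accelerating decomposition temperature 17 °C < 55 °C → Code R1 (Self-Reactive).
Code R1 net quantity: (two 288 g packs = 576 g) + (two 400 g packs = 800 g) = 1.376 kg.
That exceeds the Code R1 rail limit of 1 kg.
Code R6 quantity: two 20 g packs = 40 g.
That is within the Code R6 rail limit of 50 g.
The segregation rule (Code R1 with Code R9) does not apply to Code R1 with Code R6.

No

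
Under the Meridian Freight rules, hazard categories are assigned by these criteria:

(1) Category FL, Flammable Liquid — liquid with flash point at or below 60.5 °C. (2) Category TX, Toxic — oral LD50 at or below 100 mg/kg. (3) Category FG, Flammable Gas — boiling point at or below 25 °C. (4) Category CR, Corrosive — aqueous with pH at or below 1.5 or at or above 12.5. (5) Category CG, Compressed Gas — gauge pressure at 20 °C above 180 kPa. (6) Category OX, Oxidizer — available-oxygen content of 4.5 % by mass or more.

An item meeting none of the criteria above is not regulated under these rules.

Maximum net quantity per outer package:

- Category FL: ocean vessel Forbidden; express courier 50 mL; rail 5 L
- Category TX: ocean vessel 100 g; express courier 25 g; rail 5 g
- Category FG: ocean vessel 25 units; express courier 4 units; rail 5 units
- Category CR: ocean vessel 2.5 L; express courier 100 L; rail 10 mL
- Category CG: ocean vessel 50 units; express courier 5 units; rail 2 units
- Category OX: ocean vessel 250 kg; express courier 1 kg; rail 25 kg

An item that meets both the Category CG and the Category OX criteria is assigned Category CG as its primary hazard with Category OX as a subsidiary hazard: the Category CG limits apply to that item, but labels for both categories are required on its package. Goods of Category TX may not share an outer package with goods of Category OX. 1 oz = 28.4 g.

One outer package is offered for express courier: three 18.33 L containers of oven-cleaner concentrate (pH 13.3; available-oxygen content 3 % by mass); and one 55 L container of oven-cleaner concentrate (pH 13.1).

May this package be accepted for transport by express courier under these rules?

Oven-cleaner concentrate: pH 13.3 ≥ 12.5 → Category CR (Corrosive).
Oven-cleaner concentrate: pH 13.1 ≥ 12.5 → Category CR (Corrosive).
Category CR net quantity: (three 18.33 L containers = 54.99 L) + 55 L = 109.99 L.
109.99 L exceeds the express courier limit of 100 L for Category CR.

No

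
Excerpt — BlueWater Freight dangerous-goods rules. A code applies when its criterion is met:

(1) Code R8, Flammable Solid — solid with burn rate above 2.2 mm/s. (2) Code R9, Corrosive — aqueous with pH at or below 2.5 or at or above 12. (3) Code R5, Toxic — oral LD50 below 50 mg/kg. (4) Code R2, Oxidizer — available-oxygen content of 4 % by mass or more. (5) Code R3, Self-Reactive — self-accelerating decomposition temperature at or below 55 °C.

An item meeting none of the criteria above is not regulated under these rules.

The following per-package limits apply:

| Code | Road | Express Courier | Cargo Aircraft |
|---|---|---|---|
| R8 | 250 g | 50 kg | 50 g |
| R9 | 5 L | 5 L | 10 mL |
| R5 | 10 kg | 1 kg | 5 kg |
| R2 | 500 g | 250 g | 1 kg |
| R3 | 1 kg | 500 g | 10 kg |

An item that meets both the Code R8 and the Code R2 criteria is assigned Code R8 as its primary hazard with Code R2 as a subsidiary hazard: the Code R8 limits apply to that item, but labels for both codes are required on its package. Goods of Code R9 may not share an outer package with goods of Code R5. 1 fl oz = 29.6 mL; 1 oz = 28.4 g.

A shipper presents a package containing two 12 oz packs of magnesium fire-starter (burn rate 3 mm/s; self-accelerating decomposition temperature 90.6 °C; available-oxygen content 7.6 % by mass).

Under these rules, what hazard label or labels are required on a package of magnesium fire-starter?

With burn rate 3 mm/s (> 2.2 mm/s), the magnesium fire-starter falls in Code R8.
The magnesium fire-starter has available-oxygen content 7.6 % by mass, which is ≥ 4 % by mass, so it is Code R2 (Oxidizer).
By the precedence rule Code R8 is primary and Code R2 is subsidiary, and that rule requires both labels on the package.

Code R2 and R8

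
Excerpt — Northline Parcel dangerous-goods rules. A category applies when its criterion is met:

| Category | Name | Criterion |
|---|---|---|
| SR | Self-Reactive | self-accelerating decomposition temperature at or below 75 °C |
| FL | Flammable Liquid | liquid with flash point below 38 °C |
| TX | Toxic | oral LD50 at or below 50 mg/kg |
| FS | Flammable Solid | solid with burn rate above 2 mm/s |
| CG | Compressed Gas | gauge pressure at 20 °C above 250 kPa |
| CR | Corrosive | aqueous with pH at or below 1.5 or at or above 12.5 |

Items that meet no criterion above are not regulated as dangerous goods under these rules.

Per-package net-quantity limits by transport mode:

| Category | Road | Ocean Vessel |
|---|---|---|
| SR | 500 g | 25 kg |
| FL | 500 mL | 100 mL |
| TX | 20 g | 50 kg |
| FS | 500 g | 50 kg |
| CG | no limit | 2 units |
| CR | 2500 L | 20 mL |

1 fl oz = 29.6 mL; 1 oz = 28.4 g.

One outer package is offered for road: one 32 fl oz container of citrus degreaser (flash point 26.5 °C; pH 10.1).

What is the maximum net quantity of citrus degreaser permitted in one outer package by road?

500 mL

Flash point 26.5 °C meets the Category FL criterion (Flammable Liquid), so the citrus degreaser is Category FL.
The road limit for Category FL is 500 mL.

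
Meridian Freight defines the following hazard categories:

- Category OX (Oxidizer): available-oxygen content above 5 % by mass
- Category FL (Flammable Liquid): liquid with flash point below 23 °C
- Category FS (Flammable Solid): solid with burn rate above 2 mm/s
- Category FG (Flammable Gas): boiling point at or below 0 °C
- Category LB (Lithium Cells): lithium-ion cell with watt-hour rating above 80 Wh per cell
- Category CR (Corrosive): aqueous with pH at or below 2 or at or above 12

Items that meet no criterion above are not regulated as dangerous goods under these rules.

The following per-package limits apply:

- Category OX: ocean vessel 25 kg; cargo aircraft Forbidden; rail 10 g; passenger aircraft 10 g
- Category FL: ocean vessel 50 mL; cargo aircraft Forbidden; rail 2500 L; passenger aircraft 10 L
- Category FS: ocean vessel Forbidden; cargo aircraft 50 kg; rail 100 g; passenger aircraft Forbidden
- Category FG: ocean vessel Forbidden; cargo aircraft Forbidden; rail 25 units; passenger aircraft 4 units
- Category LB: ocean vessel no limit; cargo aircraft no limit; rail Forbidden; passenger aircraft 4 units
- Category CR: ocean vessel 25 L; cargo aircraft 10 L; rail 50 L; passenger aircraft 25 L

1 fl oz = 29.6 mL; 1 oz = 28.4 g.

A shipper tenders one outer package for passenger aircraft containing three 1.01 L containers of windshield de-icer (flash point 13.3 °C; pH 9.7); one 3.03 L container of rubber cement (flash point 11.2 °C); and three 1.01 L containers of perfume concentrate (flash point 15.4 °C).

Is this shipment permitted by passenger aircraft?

Yes

With flash point 13.3 °C (< 23 °C), the windshield de-icer falls in Category FL.
The rubber cement has flash point 11.2 °C, which is < 23 °C, so it is Category FL (Flammable Liquid).
Flash point 15.4 °C meets the Category FL criterion (Flammable Liquid), so the perfume concentrate is Category FL.
Category FL net quantity: (three 1.01 L containers = 3.03 L) + 3.03 L + (three 1.01 L containers = 3.03 L) = 9.09 L.
That is within the Category FL passenger aircraft limit of 10 L.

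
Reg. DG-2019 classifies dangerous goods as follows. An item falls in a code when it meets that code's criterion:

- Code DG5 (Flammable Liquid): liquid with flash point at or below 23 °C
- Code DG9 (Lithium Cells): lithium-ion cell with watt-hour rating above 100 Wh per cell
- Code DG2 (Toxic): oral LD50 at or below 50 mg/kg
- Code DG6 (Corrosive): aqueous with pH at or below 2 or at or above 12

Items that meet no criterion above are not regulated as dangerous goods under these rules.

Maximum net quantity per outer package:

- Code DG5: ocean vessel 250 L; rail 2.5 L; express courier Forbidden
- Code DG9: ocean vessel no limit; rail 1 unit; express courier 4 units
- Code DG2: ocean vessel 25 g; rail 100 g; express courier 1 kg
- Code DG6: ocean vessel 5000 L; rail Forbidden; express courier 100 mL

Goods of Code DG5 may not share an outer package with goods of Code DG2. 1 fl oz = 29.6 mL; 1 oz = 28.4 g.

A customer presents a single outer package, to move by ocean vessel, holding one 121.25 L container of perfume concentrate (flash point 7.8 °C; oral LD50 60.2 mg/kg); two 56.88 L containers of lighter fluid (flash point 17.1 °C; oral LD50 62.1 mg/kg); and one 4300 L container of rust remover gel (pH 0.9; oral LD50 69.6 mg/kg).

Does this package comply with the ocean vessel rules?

Yes

Perfume concentrate: flash point 7.8 °C ≤ 23 °C → Code DG5 (Flammable Liquid).
The lighter fluid has flash point 17.1 °C, which is ≤ 23 °C, so it is Code DG5 (Flammable Liquid).
Rust remover gel: pH 0.9 ≤ 2 → Code DG6 (Corrosive).
Code DG5 net quantity: 121.25 L + (two 56.88 L containers = 113.76 L) = 235.01 L.
235.01 L is within the ocean vessel limit of 250 L for Code DG5.
Code DG6 quantity: 4300 L.
4300 L is within the ocean vessel limit of 5000 L for Code DG6.
The segregation rule (Code DG5 with Code DG2) does not apply to Code DG5 with Code DG6.
Every hazard code is within its ocean vessel limit and no segregation rule is violated.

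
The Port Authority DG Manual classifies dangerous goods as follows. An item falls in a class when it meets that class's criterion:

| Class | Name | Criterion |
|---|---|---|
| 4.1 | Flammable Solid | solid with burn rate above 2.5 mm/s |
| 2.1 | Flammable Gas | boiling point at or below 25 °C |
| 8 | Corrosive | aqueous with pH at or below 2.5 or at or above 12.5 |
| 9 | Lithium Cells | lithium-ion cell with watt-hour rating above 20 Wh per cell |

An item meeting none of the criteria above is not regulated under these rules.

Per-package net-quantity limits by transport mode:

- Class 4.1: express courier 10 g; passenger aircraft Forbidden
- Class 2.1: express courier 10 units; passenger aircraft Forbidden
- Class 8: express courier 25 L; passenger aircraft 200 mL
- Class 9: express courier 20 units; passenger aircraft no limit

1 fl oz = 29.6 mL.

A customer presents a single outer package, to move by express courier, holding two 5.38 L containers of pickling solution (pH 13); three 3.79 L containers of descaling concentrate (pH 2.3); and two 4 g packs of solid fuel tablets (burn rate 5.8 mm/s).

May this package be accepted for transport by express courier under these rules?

Pickling solution: pH 13 ≥ 12.5 → Class 8 (Corrosive).
With pH 2.3 (≤ 2.5), the descaling concentrate falls in Class 8.
With burn rate 5.8 mm/s (> 2.5 mm/s), the solid fuel tablets fall in Class 4.1.
Class 8 net quantity: (two 5.38 L containers = 10.76 L) + (three 3.79 L containers = 11.37 L) = 22.13 L.
22.13 L is within the express courier limit of 25 L for Class 8.
Class 4.1 quantity: two 4 g packs = 8 g.
8 g is within the express courier limit of 10 g for Class 4.1.
Every hazard class is within its express courier limit and no segregation rule is violated.

Yes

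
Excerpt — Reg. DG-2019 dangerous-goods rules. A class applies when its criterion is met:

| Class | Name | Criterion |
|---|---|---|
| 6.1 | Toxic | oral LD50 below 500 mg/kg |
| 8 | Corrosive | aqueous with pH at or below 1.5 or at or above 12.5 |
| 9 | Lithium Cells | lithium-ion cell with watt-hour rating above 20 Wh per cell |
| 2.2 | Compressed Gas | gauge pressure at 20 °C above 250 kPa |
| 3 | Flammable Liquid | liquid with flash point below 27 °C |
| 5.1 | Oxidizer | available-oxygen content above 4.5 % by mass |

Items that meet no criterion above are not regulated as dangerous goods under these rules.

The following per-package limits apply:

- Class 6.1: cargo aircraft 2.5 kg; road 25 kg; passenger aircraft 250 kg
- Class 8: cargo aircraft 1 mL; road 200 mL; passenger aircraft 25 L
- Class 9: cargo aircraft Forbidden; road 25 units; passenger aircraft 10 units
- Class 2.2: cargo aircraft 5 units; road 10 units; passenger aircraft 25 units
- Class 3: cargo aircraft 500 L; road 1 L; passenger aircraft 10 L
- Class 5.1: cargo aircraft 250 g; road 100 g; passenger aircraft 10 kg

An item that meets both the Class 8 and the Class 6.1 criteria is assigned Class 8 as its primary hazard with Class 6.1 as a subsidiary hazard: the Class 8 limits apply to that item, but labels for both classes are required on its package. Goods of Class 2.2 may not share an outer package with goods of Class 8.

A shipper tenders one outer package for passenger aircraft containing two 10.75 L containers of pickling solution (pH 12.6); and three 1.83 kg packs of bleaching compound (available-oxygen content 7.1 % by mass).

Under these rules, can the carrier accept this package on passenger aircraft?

Yes

The pickling solution has pH 12.6, which is ≥ 12.5, so it is Class 8 (Corrosive).
The bleaching compound has available-oxygen content 7.1 % by mass, which is > 4.5 % by mass, so it is Class 5.1 (Oxidizer).
Class 5.1 quantity: three 1.83 kg packs = 5.49 kg.
5.49 kg ≤ 10 kg (passenger aircraft limit, Class 5.1) — within limit.
Class 8 quantity: two 10.75 L containers = 21.5 L.
21.5 L is within the passenger aircraft limit of 25 L for Class 8.
The segregation rule (Class 2.2 with Class 8) does not apply to Class 5.1 with Class 8.
Every hazard class is within its passenger aircraft limit and no segregation rule is violated.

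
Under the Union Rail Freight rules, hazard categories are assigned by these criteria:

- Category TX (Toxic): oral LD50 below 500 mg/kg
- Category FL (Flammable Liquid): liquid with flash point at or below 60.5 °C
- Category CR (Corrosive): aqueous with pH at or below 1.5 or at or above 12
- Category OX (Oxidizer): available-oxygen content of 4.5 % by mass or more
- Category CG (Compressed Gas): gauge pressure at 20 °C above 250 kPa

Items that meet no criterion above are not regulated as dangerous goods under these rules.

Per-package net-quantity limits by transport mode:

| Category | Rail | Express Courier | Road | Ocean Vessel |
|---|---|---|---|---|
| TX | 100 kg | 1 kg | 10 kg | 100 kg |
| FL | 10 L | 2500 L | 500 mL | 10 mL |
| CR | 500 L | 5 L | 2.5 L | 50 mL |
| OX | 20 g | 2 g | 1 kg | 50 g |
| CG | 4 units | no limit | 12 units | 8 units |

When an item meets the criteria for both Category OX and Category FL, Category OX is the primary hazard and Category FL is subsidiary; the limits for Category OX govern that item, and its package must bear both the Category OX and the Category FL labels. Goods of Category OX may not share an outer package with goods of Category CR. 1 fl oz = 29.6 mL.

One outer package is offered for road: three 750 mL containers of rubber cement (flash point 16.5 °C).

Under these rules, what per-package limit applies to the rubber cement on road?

Flash point 16.5 °C meets the Category FL criterion (Flammable Liquid), so the rubber cement is Category FL.
The road limit for Category FL is 500 mL.

500 mL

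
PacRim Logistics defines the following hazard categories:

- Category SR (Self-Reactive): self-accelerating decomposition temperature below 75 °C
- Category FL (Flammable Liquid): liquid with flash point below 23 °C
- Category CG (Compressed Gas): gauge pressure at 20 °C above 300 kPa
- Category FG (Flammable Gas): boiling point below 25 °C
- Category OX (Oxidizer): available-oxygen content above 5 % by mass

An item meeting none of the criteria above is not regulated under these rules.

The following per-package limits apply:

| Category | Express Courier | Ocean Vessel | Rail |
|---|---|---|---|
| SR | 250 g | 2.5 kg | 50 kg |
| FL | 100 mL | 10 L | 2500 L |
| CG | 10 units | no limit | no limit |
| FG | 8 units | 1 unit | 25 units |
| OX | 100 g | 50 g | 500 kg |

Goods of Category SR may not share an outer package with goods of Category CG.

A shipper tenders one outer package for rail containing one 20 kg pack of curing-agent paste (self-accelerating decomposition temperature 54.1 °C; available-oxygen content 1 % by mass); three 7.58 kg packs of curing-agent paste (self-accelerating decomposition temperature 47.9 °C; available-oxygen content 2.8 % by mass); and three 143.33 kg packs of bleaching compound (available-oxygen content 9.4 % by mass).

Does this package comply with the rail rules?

Self-accelerating decomposition temperature 54.1 °C meets the Category SR criterion (Self-Reactive), so the curing-agent paste is Category SR.
Curing-agent paste: self-accelerating decomposition temperature 47.9 °C < 75 °C → Category SR (Self-Reactive).
Bleaching compound: available-oxygen content 9.4 % by mass > 5 % by mass → Category OX (Oxidizer).
Total Category SR: 20 kg + (three 7.58 kg packs = 22.74 kg) = 42.74 kg.
42.74 kg is within the rail limit of 50 kg for Category SR.
Category OX quantity: three 143.33 kg packs = 429.99 kg.
That is within the Category OX rail limit of 500 kg.
The segregation rule (Category SR with Category CG) does not apply to Category SR with Category OX.
Every hazard category is within its rail limit and no segregation rule is violated.

Yes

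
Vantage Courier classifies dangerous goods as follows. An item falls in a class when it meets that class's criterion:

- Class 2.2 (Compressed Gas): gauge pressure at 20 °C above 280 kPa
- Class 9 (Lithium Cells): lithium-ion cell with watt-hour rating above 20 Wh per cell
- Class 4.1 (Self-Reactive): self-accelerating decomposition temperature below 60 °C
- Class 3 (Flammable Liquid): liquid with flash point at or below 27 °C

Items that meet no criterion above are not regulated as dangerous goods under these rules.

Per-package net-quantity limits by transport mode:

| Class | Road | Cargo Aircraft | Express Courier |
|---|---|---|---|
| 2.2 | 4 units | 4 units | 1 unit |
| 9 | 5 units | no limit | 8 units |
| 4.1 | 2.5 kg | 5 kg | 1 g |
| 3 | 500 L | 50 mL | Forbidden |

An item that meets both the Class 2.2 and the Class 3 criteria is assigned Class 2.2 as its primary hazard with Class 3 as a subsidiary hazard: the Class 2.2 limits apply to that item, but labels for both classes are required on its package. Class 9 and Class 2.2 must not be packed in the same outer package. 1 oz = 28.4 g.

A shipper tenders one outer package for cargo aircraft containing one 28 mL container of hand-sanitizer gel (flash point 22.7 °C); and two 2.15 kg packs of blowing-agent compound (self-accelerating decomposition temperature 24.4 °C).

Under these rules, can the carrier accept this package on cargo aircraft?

Yes

The hand-sanitizer gel has flash point 22.7 °C, which is ≤ 27 °C, so it is Class 3 (Flammable Liquid).
The blowing-agent compound has self-accelerating decomposition temperature 24.4 °C, which is < 60 °C, so it is Class 4.1 (Self-Reactive).
Class 3 quantity: 28 mL.
28 mL is within the cargo aircraft limit of 50 mL for Class 3.
Class 4.1 quantity: two 2.15 kg packs = 4.3 kg.
4.3 kg ≤ 5 kg (cargo aircraft limit, Class 4.1) — within limit.
The segregation rule (Class 9 with Class 2.2) does not apply to Class 3 with Class 4.1.
Every hazard class is within its cargo aircraft limit and no segregation rule is violated.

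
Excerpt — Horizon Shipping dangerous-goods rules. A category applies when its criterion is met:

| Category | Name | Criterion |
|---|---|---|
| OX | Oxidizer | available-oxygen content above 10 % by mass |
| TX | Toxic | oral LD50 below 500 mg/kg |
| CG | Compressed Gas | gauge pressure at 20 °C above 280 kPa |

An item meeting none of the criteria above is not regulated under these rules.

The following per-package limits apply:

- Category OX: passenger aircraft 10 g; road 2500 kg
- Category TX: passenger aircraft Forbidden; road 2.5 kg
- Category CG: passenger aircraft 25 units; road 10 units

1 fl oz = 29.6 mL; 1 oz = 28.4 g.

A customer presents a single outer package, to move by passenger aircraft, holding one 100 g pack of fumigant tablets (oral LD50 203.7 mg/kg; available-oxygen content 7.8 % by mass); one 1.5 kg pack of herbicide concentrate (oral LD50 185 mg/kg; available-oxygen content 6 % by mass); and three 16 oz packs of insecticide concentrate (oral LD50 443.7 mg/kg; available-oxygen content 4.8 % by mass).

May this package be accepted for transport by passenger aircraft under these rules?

Fumigant tablets: oral LD50 203.7 mg/kg < 500 mg/kg → Category TX (Toxic).
With oral LD50 185 mg/kg (< 500 mg/kg), the herbicide concentrate falls in Category TX.
The insecticide concentrate has oral LD50 443.7 mg/kg, which is < 500 mg/kg, so it is Category TX (Toxic).
Total Category TX: 100 g + 1.5 kg + (three 16 oz packs = 1363.2 g) = 2963.2 g.
Category TX is Forbidden by passenger aircraft.

No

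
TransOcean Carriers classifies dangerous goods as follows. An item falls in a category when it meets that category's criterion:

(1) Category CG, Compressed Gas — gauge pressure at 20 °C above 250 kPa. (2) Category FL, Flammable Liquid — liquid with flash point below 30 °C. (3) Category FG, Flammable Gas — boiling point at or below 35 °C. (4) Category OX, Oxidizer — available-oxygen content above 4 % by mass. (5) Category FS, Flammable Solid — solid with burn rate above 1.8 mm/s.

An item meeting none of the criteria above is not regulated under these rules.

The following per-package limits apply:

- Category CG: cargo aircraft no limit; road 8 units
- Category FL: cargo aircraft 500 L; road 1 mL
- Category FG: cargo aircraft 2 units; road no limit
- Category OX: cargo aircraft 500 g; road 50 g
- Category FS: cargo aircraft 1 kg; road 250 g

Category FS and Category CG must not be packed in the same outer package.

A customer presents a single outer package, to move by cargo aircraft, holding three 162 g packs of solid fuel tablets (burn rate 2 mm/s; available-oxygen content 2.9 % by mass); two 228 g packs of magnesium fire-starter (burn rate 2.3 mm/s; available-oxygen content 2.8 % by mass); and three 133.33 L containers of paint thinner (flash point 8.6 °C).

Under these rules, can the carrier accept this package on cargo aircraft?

Yes

Burn rate 2 mm/s meets the Category FS criterion (Flammable Solid), so the solid fuel tablets are Category FS.
With burn rate 2.3 mm/s (> 1.8 mm/s), the magnesium fire-starter falls in Category FS.
The paint thinner has flash point 8.6 °C, which is < 30 °C, so it is Category FL (Flammable Liquid).
Total Category FS: (three 162 g packs = 486 g) + (two 228 g packs = 456 g) = 942 g.
942 g is within the cargo aircraft limit of 1 kg for Category FS.
Category FL quantity: three 133.33 L containers = 399.99 L.
399.99 L is within the cargo aircraft limit of 500 L for Category FL.
The segregation rule (Category FS with Category CG) does not apply to Category FS with Category FL.
Every hazard category is within its cargo aircraft limit and no segregation rule is violated.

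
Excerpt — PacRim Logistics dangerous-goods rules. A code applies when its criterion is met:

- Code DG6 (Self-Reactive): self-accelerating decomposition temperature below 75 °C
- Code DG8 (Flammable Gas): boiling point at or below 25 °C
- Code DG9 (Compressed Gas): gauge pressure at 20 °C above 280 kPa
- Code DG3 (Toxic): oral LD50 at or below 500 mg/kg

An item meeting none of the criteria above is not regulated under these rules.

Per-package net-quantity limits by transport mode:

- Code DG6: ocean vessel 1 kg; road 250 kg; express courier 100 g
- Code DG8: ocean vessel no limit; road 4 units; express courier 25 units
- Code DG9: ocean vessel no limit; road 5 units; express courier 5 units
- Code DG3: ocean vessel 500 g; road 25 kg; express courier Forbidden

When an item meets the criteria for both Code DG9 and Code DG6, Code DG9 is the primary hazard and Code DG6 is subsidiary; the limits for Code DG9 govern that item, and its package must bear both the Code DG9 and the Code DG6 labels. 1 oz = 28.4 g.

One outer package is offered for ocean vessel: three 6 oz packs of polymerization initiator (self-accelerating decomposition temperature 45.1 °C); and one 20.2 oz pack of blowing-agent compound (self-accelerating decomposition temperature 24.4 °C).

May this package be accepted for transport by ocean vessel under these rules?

No

Self-accelerating decomposition temperature 45.1 °C meets the Code DG6 criterion (Self-Reactive), so the polymerization initiator is Code DG6.
The blowing-agent compound has self-accelerating decomposition temperature 24.4 °C, which is < 75 °C, so it is Code DG6 (Self-Reactive).
Code DG6 net quantity: (three 6 oz packs = 511.2 g) + (one 20.2 oz pack = 573.68 g) = 1084.88 g.
1084.88 g > 1 kg (ocean vessel limit, Code DG6) — over the limit.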